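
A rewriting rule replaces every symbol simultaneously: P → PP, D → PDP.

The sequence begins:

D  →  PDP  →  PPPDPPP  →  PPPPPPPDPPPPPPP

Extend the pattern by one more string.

Rewriting the 15 symbols of PPPPPPPDPPPPPPP one by one yields PP PP PP PP PP PP PP PDP PP PP PP PP PP PP PP; concatenated:

PPPPPPPPPPPPPPPDPPPPPPPPPPPPPPP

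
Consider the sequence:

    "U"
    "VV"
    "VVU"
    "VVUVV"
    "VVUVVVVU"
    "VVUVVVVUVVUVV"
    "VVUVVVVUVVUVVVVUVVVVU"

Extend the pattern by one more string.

Each term (from the third on) is the previous term followed by the one before it: term 3 = VV·U = VVU.
Continuing: VVUVVVVUVVUVVVVUVVVVU · VVUVVVVUVVUVV gives term 8.

VVUVVVVUVVUVVVVUVVVVUVVUVVVVUVVUVV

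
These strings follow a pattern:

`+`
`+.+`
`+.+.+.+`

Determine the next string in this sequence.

s(k+1) = s(k)·.·s(k) — each term doubles the last with '.' between the halves.
Doubling +.+.+.+ with '.' between the halves:

+.+.+.+.+.+.+.+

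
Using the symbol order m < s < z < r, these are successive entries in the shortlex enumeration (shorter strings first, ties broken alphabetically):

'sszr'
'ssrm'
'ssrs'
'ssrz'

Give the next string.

ssrr

The successor of ssrz increments the rightmost position that isn't already r and resets every position after it to m.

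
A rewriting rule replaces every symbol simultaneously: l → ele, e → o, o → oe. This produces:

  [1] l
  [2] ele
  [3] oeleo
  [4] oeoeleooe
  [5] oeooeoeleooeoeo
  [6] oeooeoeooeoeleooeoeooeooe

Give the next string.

φ(oeooeoeooeoeleooeoeooeooe) expands symbol-by-symbol to oe o oe oe o oe o oe oe o oe o ele o oe oe o oe o oe oe o oe oe o; joining the 25 pieces gives the next term.

oeooeoeooeooeoeooeoeleooeoeooeooeoeooeoeo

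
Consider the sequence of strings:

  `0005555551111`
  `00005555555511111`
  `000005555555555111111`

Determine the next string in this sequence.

0000005555555555551111111

Each string has the form 0^{n} 5^{2n} 1^{n+1}, where the shown terms are n = 3, 4, 5.
At n = 6 the blocks have lengths 6, 12, 7.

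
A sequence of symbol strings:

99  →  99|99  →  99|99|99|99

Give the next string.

99|99|99|99|99|99|99|99

Every step duplicates the string with '|' between the halves.
So the next term is two copies of 99|99|99|99 with '|' between the halves.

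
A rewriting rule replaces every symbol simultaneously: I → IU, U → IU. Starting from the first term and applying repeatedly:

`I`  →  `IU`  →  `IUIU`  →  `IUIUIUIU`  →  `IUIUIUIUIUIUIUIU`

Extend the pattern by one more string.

Replace each of the 16 characters of IUIUIUIUIUIUIUIU in place — IU IU IU IU IU IU IU IU IU IU IU IU IU IU IU IU — and concatenate.

IUIUIUIUIUIUIUIUIUIUIUIUIUIUIUIU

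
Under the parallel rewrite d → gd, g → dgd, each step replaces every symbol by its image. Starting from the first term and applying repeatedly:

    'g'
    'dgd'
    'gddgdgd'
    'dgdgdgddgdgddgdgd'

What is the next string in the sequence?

gddgdgddgdgddgdgdgddgdgddgdgdgddgdgddgdgd

Replace each of the 17 characters of dgdgdgddgdgddgdgd in place — gd dgd gd dgd gd dgd gd gd dgd gd dgd gd gd dgd gd dgd gd — and concatenate.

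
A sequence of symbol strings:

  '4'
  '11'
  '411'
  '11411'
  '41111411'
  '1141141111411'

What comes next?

411114111141141111411

Each term (from the third on) is the two preceding terms concatenated in order: term 3 = 4·11 = 411.
Continuing: 41111411 · 1141141111411 gives term 7.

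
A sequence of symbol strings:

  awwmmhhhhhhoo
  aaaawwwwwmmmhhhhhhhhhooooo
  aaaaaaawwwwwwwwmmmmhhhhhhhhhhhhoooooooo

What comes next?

aaaaaaaaaawwwwwwwwwwwmmmmmhhhhhhhhhhhhhhhooooooooooo

The n-th term is 3n-2 a's then 3n-1 w's then n+1 m's then 3n+3 h's then 3n-1 o's (n = 1, 2, …).
Setting n = 4 gives 10, 11, 5, 15, 11 characters in each block.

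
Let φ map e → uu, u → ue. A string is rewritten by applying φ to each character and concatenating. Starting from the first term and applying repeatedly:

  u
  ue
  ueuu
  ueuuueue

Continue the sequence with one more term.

ueuuueueueuuueuu

Rewriting each symbol of ueuuueue: u→ue, e→uu, u→ue, u→ue, u→ue, e→uu, u→ue, e→uu, which concatenates to ue uu ue ue ue uu ue uu.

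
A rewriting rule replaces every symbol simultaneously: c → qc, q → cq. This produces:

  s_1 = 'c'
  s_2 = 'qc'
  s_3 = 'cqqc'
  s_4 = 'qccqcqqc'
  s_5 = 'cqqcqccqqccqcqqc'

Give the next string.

qccqcqqccqqcqccqcqqcqccqqccqcqqc

Applying the rule to each of the 16 symbols of cqqcqccqqccqcqqc gives the pieces qc cq cq qc cq qc qc cq cq qc qc cq qc cq cq qc, which concatenate to the answer.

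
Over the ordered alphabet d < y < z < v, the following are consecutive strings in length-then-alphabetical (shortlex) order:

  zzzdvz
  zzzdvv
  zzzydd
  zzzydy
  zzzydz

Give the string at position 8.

zzzyyy

Stepping forward 3 times from zzzydz: zzzydz → zzzydv → zzzyyd, then the target.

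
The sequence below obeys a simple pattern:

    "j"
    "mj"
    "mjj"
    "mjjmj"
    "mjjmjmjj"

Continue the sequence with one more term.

This is a Fibonacci-style word recurrence s(k) = s(k−1)·s(k−2): e.g. mj·j = mjj.
Continuing: mjjmjmjj · mjjmj gives term 6.

mjjmjmjjmjjmj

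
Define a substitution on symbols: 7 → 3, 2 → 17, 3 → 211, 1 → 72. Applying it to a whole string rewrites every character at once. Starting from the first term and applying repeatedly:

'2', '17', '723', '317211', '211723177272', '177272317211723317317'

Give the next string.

Applying the rule to each of the 21 symbols of 177272317211723317317 gives the pieces 72 3 3 17 3 17 211 72 3 17 72 72 3 17 211 211 72 3 211 72 3, which concatenate to the answer.

723317317211723177272317211211723211723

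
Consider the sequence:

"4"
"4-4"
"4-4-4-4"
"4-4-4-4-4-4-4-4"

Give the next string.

s(k+1) = s(k)·-·s(k) — each term doubles the last with '-' between the halves.
One more doubling of 4-4-4-4-4-4-4-4 gives the answer.

4-4-4-4-4-4-4-4-4-4-4-4-4-4-4-4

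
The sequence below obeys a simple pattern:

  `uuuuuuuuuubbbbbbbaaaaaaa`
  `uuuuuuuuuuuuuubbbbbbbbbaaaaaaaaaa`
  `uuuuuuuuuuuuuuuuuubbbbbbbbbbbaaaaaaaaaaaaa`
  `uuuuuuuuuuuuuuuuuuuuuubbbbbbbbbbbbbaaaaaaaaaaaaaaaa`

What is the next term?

Each string has the form u^{4n+2} b^{2n+3} a^{3n+1}, where the shown terms are n = 2, 3, 4, 5.
For the next term, n = 6, so the run lengths are 26, 15, 19.

uuuuuuuuuuuuuuuuuuuuuuuuuubbbbbbbbbbbbbbbaaaaaaaaaaaaaaaaaaa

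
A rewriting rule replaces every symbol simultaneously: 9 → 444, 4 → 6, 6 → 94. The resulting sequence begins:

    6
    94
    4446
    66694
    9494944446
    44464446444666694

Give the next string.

Rewriting the 17 symbols of 44464446444666694 one by one yields 6 6 6 94 6 6 6 94 6 6 6 94 94 94 94 444 6; concatenated:

6669466694666949494944446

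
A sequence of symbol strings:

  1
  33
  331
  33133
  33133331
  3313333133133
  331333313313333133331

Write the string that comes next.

3313333133133331333313313333133133

Each term (from the third on) is the previous term followed by the one before it: term 3 = 33·1 = 331.
Continuing: 331333313313333133331 · 3313333133133 gives term 8.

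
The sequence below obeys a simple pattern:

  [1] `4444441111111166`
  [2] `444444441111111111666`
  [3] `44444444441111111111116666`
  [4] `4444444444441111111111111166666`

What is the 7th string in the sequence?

Each string has the form 4^{2n} 1^{2n+2} 6^{n-1}, where the shown terms are n = 3, 4, 5, 6.
For term 7, n = 9, so the run lengths are 18, 20, 8.

4444444444444444441111111111111111111166666666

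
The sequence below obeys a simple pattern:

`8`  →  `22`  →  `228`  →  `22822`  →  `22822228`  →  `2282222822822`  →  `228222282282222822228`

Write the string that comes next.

From term 3 onward, concatenate the last term with the second-to-last: 22·8 = 228, 228·22 = 22822, …
Continuing: 228222282282222822228 · 2282222822822 gives term 8.

2282222822822228222282282222822822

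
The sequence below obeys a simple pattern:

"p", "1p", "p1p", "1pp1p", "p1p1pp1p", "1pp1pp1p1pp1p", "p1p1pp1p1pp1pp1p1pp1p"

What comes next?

1pp1pp1p1pp1pp1p1pp1p1pp1pp1p1pp1p

From term 3 onward, concatenate the second-to-last term with the last: p·1p = p1p, 1p·p1p = 1pp1p, …
Continuing: 1pp1pp1p1pp1p · p1p1pp1p1pp1pp1p1pp1p gives term 8.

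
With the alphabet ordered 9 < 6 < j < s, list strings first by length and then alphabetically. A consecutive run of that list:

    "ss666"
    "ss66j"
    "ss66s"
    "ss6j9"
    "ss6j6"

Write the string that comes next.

Treat ss6j6 as a base-4 numeral over the given alphabet and add one, carrying through any trailing s's.

ss6jj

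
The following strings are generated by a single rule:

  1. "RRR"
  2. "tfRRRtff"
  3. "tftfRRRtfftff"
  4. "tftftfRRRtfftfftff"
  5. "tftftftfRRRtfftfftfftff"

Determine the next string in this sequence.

tftftftftfRRRtfftfftfftfftff

s(k+1) = tf·s(k)·tff, so each term gains tf as a prefix and tff as a suffix.
One more step from tftftftfRRRtfftfftfftff gives the answer.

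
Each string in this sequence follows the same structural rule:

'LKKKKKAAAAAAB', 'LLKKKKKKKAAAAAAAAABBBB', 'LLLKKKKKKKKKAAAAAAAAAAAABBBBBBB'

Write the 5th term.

Term n consists of n L's, followed by 2n+3 K's, followed by 3n+3 A's, followed by 3n-2 B's (n = 1, 2, …).
Setting n = 5 gives 5, 13, 18, 13 characters in each block.

LLLLLKKKKKKKKKKKKKAAAAAAAAAAAAAAAAAABBBBBBBBBBBBB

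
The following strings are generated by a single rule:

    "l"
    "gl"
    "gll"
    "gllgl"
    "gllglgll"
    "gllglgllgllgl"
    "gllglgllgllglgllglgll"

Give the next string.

This is a Fibonacci-style word recurrence s(k) = s(k−1)·s(k−2): e.g. gl·l = gll.
The next term joins gllglgllgllglgllglgll and gllglgllgllgl.

gllglgllgllglgllglgllgllglgllgllgl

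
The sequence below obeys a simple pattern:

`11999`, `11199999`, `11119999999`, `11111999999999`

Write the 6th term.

11111119999999999999

Each string has the form 1^{n+1} 9^{2n+1} (n = 1, 2, …).
At n = 6 the blocks have lengths 7, 13.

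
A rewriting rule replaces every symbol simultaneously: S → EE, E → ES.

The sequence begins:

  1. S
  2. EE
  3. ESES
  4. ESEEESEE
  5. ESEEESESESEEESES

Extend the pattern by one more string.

Rewriting the 16 symbols of ESEEESESESEEESES one by one yields ES EE ES ES ES EE ES EE ES EE ES ES ES EE ES EE; concatenated:

ESEEESESESEEESEEESEEESESESEEESEE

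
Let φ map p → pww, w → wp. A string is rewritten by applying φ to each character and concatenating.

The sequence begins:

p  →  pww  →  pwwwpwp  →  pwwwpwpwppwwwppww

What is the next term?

Applying the rule to each of the 17 symbols of pwwwpwpwppwwwppww gives the pieces pww wp wp wp pww wp pww wp pww pww wp wp wp pww pww wp wp, which concatenate to the answer.

pwwwpwpwppwwwppwwwppwwpwwwpwpwppwwpwwwpwp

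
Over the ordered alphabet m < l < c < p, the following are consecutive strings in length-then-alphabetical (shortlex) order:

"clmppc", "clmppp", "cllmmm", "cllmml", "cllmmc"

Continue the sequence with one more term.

The successor of cllmmc increments the rightmost position that isn't already p and resets every position after it to m.

cllmmp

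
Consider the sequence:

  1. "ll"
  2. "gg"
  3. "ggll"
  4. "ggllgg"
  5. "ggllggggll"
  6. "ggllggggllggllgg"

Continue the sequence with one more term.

Each term (from the third on) is the previous term followed by the one before it: term 3 = gg·ll = ggll.
So term 7 is ggllggggllggllgg·ggllggggll.

ggllggggllggllggggllggggll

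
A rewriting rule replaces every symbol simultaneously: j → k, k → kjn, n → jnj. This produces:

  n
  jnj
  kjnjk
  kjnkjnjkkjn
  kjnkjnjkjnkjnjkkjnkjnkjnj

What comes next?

Applying the rule to each of the 25 symbols of kjnkjnjkjnkjnjkkjnkjnkjnj gives the pieces kjn k jnj kjn k jnj k kjn k jnj kjn k jnj k kjn kjn k jnj kjn k jnj kjn k jnj k, which concatenate to the answer.

kjnkjnjkjnkjnjkkjnkjnjkjnkjnjkkjnkjnkjnjkjnkjnjkjnkjnjk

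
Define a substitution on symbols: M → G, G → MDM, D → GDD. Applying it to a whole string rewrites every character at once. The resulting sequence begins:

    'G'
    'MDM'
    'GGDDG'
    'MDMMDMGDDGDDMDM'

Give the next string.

Rewriting the 15 symbols of MDMMDMGDDGDDMDM one by one yields G GDD G G GDD G MDM GDD GDD MDM GDD GDD G GDD G; concatenated:

GGDDGGGDDGMDMGDDGDDMDMGDDGDDGGDDG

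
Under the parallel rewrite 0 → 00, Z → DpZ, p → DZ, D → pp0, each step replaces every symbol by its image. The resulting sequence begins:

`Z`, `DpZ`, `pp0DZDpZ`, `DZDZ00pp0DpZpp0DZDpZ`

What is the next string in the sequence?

pp0DpZpp0DpZ0000DZDZ00pp0DZDpZDZDZ00pp0DpZpp0DZDpZ

Replace each of the 20 characters of DZDZ00pp0DpZpp0DZDpZ in place — pp0 DpZ pp0 DpZ 00 00 DZ DZ 00 pp0 DZ DpZ DZ DZ 00 pp0 DpZ pp0 DZ DpZ — and concatenate.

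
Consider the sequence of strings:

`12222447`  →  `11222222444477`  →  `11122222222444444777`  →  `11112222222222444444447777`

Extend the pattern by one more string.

The n-th term is n 1's then 2n+2 2's then 2n 4's then n 7's (n = 1, 2, …).
At n = 5 the blocks have lengths 5, 12, 10, 5.

11111222222222222444444444477777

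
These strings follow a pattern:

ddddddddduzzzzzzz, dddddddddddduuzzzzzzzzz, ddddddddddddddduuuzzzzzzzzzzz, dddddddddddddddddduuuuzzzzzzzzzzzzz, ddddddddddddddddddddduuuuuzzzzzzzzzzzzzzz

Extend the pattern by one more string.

Reading off run lengths: d runs 9, 12, 15, 18, 21; u runs 1, 2, 3, 4, 5; z runs 7, 9, 11, 13, 15 — each is linear in n, where the shown terms are n = 2, 3, 4, 5, 6.
At n = 7 the blocks have lengths 24, 6, 17.

dddddddddddddddddddddddduuuuuuzzzzzzzzzzzzzzzzz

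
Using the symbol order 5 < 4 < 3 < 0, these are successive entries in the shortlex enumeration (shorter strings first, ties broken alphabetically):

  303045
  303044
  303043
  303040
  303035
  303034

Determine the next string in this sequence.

303033

Treat 303034 as a base-4 numeral over the given alphabet and add one, carrying through any trailing 0's.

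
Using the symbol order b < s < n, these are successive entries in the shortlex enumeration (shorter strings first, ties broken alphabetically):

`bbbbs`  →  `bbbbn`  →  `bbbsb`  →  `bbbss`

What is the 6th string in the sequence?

Continuing the enumeration 2 steps past bbbss: bbbss → bbbsn → (answer).

bbbnb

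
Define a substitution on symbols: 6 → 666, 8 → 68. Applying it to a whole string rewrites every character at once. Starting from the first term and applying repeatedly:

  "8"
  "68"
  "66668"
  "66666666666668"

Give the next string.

Applying the rule to each of the 14 symbols of 66666666666668 gives the pieces 666 666 666 666 666 666 666 666 666 666 666 666 666 68, which concatenate to the answer.

66666666666666666666666666666666666666668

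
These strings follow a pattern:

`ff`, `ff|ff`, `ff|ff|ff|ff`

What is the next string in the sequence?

ff|ff|ff|ff|ff|ff|ff|ff

Each string is two copies of the previous one joined by '|'.
So the next term is two copies of ff|ff|ff|ff with '|' between the halves.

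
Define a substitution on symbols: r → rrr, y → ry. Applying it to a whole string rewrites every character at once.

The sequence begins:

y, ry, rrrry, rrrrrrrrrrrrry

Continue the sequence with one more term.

Replace each of the 14 characters of rrrrrrrrrrrrry in place — rrr rrr rrr rrr rrr rrr rrr rrr rrr rrr rrr rrr rrr ry — and concatenate.

rrrrrrrrrrrrrrrrrrrrrrrrrrrrrrrrrrrrrrrry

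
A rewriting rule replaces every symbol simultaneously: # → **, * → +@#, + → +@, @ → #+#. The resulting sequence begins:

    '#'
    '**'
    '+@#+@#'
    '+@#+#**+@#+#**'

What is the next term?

+@#+#**+@**+@#+@#+@#+#**+@**+@#+@#

Applying the rule to each of the 14 symbols of +@#+#**+@#+#** gives the pieces +@ #+# ** +@ ** +@# +@# +@ #+# ** +@ ** +@# +@#, which concatenate to the answer.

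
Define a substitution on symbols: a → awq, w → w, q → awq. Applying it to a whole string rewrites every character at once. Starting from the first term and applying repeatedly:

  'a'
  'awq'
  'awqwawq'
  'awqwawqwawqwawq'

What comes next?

awqwawqwawqwawqwawqwawqwawqwawq

Replace each of the 15 characters of awqwawqwawqwawq in place — awq w awq w awq w awq w awq w awq w awq w awq — and concatenate.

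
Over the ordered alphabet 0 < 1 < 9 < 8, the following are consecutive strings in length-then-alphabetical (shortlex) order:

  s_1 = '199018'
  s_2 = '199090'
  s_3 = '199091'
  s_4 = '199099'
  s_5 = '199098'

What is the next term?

199080

Find the rightmost character of 199098 below 8, bump it to the next letter, and reset everything to its right to 0.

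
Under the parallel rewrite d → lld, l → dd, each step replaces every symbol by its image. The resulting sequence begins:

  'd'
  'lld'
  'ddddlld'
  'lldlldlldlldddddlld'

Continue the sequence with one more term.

ddddlldddddlldddddlldddddlldlldlldlldlldddddlld

Replace each of the 19 characters of lldlldlldlldddddlld in place — dd dd lld dd dd lld dd dd lld dd dd lld lld lld lld lld dd dd lld — and concatenate.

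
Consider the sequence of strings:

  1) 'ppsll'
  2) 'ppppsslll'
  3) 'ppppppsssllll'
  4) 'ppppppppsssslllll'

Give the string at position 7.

Reading off run lengths: p runs 2, 4, 6, 8; s runs 1, 2, 3, 4; l runs 2, 3, 4, 5 — each is linear in n (n = 1, 2, …).
For term 7, n = 7, so the run lengths are 14, 7, 8.

ppppppppppppppsssssssllllllll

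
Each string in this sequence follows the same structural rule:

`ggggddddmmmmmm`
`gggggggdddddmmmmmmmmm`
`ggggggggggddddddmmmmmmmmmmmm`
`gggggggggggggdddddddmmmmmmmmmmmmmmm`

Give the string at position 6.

The n-th term is 3n-2 g's then n+2 d's then 3n m's, where the shown terms are n = 2, 3, 4, 5.
Setting n = 7 gives 19, 9, 21 characters in each block.

gggggggggggggggggggdddddddddmmmmmmmmmmmmmmmmmmmmm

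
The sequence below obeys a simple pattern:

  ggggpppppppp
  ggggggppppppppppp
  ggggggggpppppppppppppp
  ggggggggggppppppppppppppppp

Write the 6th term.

ggggggggggggggppppppppppppppppppppppp

Reading off run lengths: g runs 4, 6, 8, 10; p runs 8, 11, 14, 17 — each is linear in n, where the shown terms are n = 2, 3, 4, 5.
Setting n = 7 gives 14, 23 characters in each block.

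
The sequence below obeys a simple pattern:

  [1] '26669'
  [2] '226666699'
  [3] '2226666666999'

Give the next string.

22226666666669999

Reading off run lengths: 2 runs 1, 2, 3; 6 runs 3, 5, 7; 9 runs 1, 2, 3 — each is linear in n (n = 1, 2, …).
Setting n = 4 gives 4, 9, 4 characters in each block.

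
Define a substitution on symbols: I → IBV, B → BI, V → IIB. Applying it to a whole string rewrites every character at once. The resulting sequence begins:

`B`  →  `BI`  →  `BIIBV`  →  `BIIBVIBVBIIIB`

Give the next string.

Applying the rule to each of the 13 symbols of BIIBVIBVBIIIB gives the pieces BI IBV IBV BI IIB IBV BI IIB BI IBV IBV IBV BI, which concatenate to the answer.

BIIBVIBVBIIIBIBVBIIIBBIIBVIBVIBVBI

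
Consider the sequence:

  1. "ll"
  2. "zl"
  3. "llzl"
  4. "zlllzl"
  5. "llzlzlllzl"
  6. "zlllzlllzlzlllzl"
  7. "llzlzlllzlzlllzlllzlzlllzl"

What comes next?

zlllzlllzlzlllzlllzlzlllzlzlllzlllzlzlllzl

This is a Fibonacci-style word recurrence s(k) = s(k−2)·s(k−1): e.g. ll·zl = llzl.
So term 8 is zlllzlllzlzlllzl·llzlzlllzlzlllzlllzlzlllzl.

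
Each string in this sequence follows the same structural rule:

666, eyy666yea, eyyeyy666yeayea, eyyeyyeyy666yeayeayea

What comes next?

Every step adds eyy to the front and yea to the end of the previous string.
One more step from eyyeyyeyy666yeayeayea gives the answer.

eyyeyyeyyeyy666yeayeayeayea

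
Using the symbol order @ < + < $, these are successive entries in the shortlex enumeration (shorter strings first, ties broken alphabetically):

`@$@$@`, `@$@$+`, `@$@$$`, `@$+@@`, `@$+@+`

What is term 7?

@$++@

Stepping forward 2 times from @$+@+: @$+@+ → @$+@$, then the target.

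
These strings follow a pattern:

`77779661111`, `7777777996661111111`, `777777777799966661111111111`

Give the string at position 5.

7777777777777777999996666661111111111111111

Term n consists of 3n+1 7's, followed by n 9's, followed by n+1 6's, followed by 3n+1 1's (n = 1, 2, …).
At n = 5 the blocks have lengths 16, 5, 6, 16.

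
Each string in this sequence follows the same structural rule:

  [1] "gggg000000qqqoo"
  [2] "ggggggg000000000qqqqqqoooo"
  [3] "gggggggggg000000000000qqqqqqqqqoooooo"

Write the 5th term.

gggggggggggggggg000000000000000000qqqqqqqqqqqqqqqoooooooooo

Term n consists of 3n+1 g's, followed by 3n+3 0's, followed by 3n q's, followed by 2n o's (n = 1, 2, …).
Setting n = 5 gives 16, 18, 15, 10 characters in each block.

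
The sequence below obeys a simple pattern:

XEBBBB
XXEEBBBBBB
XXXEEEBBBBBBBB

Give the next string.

Each string has the form X^{n-1} E^{n-1} B^{2n}, where the shown terms are n = 2, 3, 4.
Setting n = 5 gives 4, 4, 10 characters in each block.

XXXXEEEEBBBBBBBBBB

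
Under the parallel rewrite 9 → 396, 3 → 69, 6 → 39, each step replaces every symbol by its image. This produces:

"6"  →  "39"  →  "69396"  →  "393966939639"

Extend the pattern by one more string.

69396693963939396693963969396

Apply φ to 393966939639 symbol by symbol: 3→69, 9→396, 3→69, 9→396, 6→39, 6→39, 9→396, 3→69, 9→396, 6→39, 3→69, 9→396; joined: 69 396 69 396 39 39 396 69 396 39 69 396.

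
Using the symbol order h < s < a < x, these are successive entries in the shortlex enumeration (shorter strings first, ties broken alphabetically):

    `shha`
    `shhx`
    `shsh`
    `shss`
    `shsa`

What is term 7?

shah

Stepping forward 2 times from shsa: shsa → shsx, then the target.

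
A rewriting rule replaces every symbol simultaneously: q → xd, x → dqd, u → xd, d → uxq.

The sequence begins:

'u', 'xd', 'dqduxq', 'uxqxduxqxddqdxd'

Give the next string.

Replace each of the 15 characters of uxqxduxqxddqdxd in place — xd dqd xd dqd uxq xd dqd xd dqd uxq uxq xd uxq dqd uxq — and concatenate.

xddqdxddqduxqxddqdxddqduxquxqxduxqdqduxq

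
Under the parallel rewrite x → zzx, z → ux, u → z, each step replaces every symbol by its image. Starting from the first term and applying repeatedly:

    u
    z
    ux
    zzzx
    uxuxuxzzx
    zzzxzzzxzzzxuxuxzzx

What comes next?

Applying the rule to each of the 19 symbols of zzzxzzzxzzzxuxuxzzx gives the pieces ux ux ux zzx ux ux ux zzx ux ux ux zzx z zzx z zzx ux ux zzx, which concatenate to the answer.

uxuxuxzzxuxuxuxzzxuxuxuxzzxzzzxzzzxuxuxzzx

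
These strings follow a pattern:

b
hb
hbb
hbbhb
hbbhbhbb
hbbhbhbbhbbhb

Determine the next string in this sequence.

hbbhbhbbhbbhbhbbhbhbb

From term 3 onward, concatenate the last term with the second-to-last: hb·b = hbb, hbb·hb = hbbhb, …
So term 7 is hbbhbhbbhbbhb·hbbhbhbb.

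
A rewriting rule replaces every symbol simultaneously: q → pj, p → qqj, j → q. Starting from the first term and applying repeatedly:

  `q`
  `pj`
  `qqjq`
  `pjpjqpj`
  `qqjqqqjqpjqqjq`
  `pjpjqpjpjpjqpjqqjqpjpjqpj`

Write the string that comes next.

qqjqqqjqpjqqjqqqjqqqjqpjqqjqpjpjqpjqqjqqqjqpjqqjq

Applying the rule to each of the 25 symbols of pjpjqpjpjpjqpjqqjqpjpjqpj gives the pieces qqj q qqj q pj qqj q qqj q qqj q pj qqj q pj pj q pj qqj q qqj q pj qqj q, which concatenate to the answer.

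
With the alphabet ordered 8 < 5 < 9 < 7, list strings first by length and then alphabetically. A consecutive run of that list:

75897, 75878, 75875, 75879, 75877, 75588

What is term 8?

Stepping forward 2 times from 75588: 75588 → 75585, then the target.

75589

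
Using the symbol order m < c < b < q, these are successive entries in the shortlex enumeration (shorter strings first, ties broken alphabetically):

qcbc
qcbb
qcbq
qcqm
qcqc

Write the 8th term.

qbmm

Advancing 3 positions from qcqc through qcqc → qcqb → qcqq reaches term 8.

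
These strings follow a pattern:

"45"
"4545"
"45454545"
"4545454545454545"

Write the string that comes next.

s(k+1) = s(k)·s(k) — each term doubles the last.
So the next term is two copies of 4545454545454545.

45454545454545454545454545454545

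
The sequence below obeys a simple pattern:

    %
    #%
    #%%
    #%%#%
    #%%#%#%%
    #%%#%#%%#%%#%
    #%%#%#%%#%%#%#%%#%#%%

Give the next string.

#%%#%#%%#%%#%#%%#%#%%#%%#%#%%#%%#%

From term 3 onward, concatenate the last term with the second-to-last: #%·% = #%%, #%%·#% = #%%#%, …
Continuing: #%%#%#%%#%%#%#%%#%#%% · #%%#%#%%#%%#% gives term 8.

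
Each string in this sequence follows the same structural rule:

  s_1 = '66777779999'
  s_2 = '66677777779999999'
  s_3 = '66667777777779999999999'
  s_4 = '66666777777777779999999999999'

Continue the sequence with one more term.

Reading off run lengths: 6 runs 2, 3, 4, 5; 7 runs 5, 7, 9, 11; 9 runs 4, 7, 10, 13 — each is linear in n (n = 1, 2, …).
For the next term, n = 5, so the run lengths are 6, 13, 16.

66666677777777777779999999999999999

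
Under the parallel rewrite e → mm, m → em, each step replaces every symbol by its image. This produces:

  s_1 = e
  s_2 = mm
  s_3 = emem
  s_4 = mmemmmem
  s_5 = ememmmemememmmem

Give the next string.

Rewriting the 16 symbols of ememmmemememmmem one by one yields mm em mm em em em mm em mm em mm em em em mm em; concatenated:

mmemmmemememmmemmmemmmemememmmem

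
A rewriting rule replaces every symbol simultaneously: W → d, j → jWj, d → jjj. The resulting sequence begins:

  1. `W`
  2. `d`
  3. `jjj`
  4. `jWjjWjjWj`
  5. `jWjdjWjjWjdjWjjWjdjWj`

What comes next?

Rewriting the 21 symbols of jWjdjWjjWjdjWjjWjdjWj one by one yields jWj d jWj jjj jWj d jWj jWj d jWj jjj jWj d jWj jWj d jWj jjj jWj d jWj; concatenated:

jWjdjWjjjjjWjdjWjjWjdjWjjjjjWjdjWjjWjdjWjjjjjWjdjWj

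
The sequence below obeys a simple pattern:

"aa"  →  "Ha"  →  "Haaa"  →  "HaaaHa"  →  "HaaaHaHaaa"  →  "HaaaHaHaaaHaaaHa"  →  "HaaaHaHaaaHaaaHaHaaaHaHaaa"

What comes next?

From term 3 onward, concatenate the last term with the second-to-last: Ha·aa = Haaa, Haaa·Ha = HaaaHa, …
Continuing: HaaaHaHaaaHaaaHaHaaaHaHaaa · HaaaHaHaaaHaaaHa gives term 8.

HaaaHaHaaaHaaaHaHaaaHaHaaaHaaaHaHaaaHaaaHa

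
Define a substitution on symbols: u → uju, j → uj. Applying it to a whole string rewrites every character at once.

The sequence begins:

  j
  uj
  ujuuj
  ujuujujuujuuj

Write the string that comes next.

Replace each of the 13 characters of ujuujujuujuuj in place — uju uj uju uju uj uju uj uju uju uj uju uju uj — and concatenate.

ujuujujuujuujujuujujuujuujujuujuuj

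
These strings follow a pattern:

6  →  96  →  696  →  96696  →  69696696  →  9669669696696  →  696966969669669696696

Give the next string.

9669669696696696966969669669696696

From term 3 onward, concatenate the second-to-last term with the last: 6·96 = 696, 96·696 = 96696, …
So term 8 is 9669669696696·696966969669669696696.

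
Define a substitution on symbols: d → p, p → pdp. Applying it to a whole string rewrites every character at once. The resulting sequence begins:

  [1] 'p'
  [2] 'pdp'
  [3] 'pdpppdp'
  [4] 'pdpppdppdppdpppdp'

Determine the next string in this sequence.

φ(pdpppdppdppdpppdp) expands symbol-by-symbol to pdp p pdp pdp pdp p pdp pdp p pdp pdp p pdp pdp pdp p pdp; joining the 17 pieces gives the next term.

pdpppdppdppdpppdppdpppdppdpppdppdppdpppdp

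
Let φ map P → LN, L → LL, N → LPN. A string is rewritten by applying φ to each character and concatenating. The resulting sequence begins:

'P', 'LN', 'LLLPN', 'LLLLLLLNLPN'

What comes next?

Rewriting each symbol of LLLLLLLNLPN: L→LL, L→LL, L→LL, L→LL, L→LL, L→LL, L→LL, N→LPN, L→LL, P→LN, N→LPN, which concatenates to LL LL LL LL LL LL LL LPN LL LN LPN.

LLLLLLLLLLLLLLLPNLLLNLPN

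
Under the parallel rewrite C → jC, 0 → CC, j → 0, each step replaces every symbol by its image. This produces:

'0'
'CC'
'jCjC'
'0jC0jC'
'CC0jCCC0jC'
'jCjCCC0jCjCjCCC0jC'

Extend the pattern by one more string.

0jC0jCjCjCCC0jC0jC0jCjCjCCC0jC

Applying the rule to each of the 18 symbols of jCjCCC0jCjCjCCC0jC gives the pieces 0 jC 0 jC jC jC CC 0 jC 0 jC 0 jC jC jC CC 0 jC, which concatenate to the answer.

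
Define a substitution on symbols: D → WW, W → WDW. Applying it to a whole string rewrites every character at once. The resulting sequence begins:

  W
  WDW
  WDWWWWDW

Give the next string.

WDWWWWDWWDWWDWWDWWWWDW

Expanding WDWWWWDW: W→WDW, D→WW, W→WDW, W→WDW, W→WDW, W→WDW, D→WW, W→WDW. Concatenated: WDW WW WDW WDW WDW WDW WW WDW.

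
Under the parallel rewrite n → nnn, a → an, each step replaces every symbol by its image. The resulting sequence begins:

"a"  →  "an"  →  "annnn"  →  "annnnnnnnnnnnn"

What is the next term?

annnnnnnnnnnnnnnnnnnnnnnnnnnnnnnnnnnnnnnn

Applying the rule to each of the 14 symbols of annnnnnnnnnnnn gives the pieces an nnn nnn nnn nnn nnn nnn nnn nnn nnn nnn nnn nnn nnn, which concatenate to the answer.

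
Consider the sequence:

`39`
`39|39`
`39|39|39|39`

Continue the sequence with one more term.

39|39|39|39|39|39|39|39

Each string is two copies of the previous one joined by '|'.
So the next term is two copies of 39|39|39|39 with '|' between the halves.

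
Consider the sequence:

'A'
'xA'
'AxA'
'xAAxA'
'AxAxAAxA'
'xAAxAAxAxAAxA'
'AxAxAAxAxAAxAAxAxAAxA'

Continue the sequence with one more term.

Each term (from the third on) is the two preceding terms concatenated in order: term 3 = A·xA = AxA.
The next term joins xAAxAAxAxAAxA and AxAxAAxAxAAxAAxAxAAxA.

xAAxAAxAxAAxAAxAxAAxAxAAxAAxAxAAxA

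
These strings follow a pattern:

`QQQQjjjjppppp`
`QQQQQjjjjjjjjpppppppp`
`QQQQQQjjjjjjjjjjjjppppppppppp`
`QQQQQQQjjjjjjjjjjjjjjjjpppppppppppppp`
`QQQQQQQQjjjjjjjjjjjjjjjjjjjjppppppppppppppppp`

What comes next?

The n-th term is n+3 Q's then 4n j's then 3n+2 p's (n = 1, 2, …).
At n = 6 the blocks have lengths 9, 24, 20.

QQQQQQQQQjjjjjjjjjjjjjjjjjjjjjjjjpppppppppppppppppppp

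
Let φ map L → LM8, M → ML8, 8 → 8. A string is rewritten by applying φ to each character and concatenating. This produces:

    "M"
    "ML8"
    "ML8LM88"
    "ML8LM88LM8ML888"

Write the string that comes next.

φ(ML8LM88LM8ML888) expands symbol-by-symbol to ML8 LM8 8 LM8 ML8 8 8 LM8 ML8 8 ML8 LM8 8 8 8; joining the 15 pieces gives the next term.

ML8LM88LM8ML888LM8ML88ML8LM8888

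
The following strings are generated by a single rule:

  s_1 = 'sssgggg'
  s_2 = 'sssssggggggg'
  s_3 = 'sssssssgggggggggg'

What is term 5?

Term n consists of 2n+1 s's, followed by 3n+1 g's (n = 1, 2, …).
At n = 5 the blocks have lengths 11, 16.

sssssssssssgggggggggggggggg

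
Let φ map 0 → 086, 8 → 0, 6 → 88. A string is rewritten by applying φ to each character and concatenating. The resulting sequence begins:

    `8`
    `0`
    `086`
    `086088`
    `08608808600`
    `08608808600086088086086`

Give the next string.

0860880860008608808608608608808600086088086088

φ(08608808600086088086086) expands symbol-by-symbol to 086 0 88 086 0 0 086 0 88 086 086 086 0 88 086 0 0 086 0 88 086 0 88; joining the 23 pieces gives the next term.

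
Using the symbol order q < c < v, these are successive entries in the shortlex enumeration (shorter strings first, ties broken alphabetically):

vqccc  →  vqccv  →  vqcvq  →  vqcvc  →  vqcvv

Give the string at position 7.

Continuing the enumeration 2 steps past vqcvv: vqcvv → vqvqq → (answer).

vqvqc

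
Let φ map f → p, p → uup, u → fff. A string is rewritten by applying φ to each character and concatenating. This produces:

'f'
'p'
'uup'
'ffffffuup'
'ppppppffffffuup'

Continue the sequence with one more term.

Replace each of the 15 characters of ppppppffffffuup in place — uup uup uup uup uup uup p p p p p p fff fff uup — and concatenate.

uupuupuupuupuupuupppppppffffffuup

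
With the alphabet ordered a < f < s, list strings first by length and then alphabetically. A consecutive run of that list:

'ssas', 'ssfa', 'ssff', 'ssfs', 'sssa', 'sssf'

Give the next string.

Treat sssf as a base-3 numeral over the given alphabet and add one, carrying through any trailing s's.

ssss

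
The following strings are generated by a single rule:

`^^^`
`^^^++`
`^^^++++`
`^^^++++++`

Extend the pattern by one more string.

Every step adds ++ to the end: s(k+1) = s(k)·++.
One more step from ^^^++++++ gives the answer.

^^^++++++++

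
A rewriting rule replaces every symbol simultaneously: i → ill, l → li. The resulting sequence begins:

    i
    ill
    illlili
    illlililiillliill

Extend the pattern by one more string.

illlililiillliillliillilllililiillilllili

Applying the rule to each of the 17 symbols of illlililiillliill gives the pieces ill li li li ill li ill li ill ill li li li ill ill li li, which concatenate to the answer.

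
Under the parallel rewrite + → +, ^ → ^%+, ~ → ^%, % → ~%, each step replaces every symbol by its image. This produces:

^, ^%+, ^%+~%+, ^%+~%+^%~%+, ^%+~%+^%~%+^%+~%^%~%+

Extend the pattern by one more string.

Rewriting the 21 symbols of ^%+~%+^%~%+^%+~%^%~%+ one by one yields ^%+ ~% + ^% ~% + ^%+ ~% ^% ~% + ^%+ ~% + ^% ~% ^%+ ~% ^% ~% +; concatenated:

^%+~%+^%~%+^%+~%^%~%+^%+~%+^%~%^%+~%^%~%+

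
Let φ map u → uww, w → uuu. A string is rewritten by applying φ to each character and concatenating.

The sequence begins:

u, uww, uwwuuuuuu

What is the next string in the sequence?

uwwuuuuuuuwwuwwuwwuwwuwwuww

Expanding uwwuuuuuu: u→uww, w→uuu, w→uuu, u→uww, u→uww, u→uww, u→uww, u→uww, u→uww. Concatenated: uww uuu uuu uww uww uww uww uww uww.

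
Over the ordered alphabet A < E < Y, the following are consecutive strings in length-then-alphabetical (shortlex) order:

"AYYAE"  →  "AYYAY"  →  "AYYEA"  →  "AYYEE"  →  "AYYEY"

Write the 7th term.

AYYYE

Continuing the enumeration 2 steps past AYYEY: AYYEY → AYYYA → (answer).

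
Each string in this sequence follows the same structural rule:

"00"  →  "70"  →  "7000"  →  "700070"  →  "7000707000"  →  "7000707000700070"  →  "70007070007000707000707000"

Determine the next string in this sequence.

700070700070007070007070007000707000700070

From term 3 onward, concatenate the last term with the second-to-last: 70·00 = 7000, 7000·70 = 700070, …
The next term joins 70007070007000707000707000 and 7000707000700070.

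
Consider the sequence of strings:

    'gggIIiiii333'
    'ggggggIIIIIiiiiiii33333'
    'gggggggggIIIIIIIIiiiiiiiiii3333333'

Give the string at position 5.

gggggggggggggggIIIIIIIIIIIIIIiiiiiiiiiiiiiiii33333333333

Term n consists of 3n g's, followed by 3n-1 I's, followed by 3n+1 i's, followed by 2n+1 3's (n = 1, 2, …).
At n = 5 the blocks have lengths 15, 14, 16, 11.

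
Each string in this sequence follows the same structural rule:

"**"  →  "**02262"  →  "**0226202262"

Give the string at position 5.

The strings grow by a fixed suffix 02262 each time.
From **0226202262, 2 further steps: **0226202262 → **022620226202262 → (answer).

**02262022620226202262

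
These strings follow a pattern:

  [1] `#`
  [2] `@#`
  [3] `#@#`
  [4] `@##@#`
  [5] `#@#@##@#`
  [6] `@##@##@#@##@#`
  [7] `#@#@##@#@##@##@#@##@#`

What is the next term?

This is a Fibonacci-style word recurrence s(k) = s(k−2)·s(k−1): e.g. #·@# = #@#.
The next term joins @##@##@#@##@# and #@#@##@#@##@##@#@##@#.

@##@##@#@##@##@#@##@#@##@##@#@##@#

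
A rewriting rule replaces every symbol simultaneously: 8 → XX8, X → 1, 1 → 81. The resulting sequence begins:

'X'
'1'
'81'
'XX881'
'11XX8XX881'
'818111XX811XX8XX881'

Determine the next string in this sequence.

Rewriting the 19 symbols of 818111XX811XX8XX881 one by one yields XX8 81 XX8 81 81 81 1 1 XX8 81 81 1 1 XX8 1 1 XX8 XX8 81; concatenated:

XX881XX881818111XX8818111XX811XX8XX881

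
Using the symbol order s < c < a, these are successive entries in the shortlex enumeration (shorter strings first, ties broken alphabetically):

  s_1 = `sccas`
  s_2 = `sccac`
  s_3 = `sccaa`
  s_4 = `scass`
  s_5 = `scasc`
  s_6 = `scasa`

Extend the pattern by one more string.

scacs

The successor of scasa increments the rightmost position that isn't already a and resets every position after it to s.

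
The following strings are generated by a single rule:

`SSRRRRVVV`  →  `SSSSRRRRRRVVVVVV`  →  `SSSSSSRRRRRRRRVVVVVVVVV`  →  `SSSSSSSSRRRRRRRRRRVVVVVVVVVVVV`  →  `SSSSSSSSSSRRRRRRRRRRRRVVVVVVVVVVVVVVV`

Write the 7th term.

SSSSSSSSSSSSSSRRRRRRRRRRRRRRRRVVVVVVVVVVVVVVVVVVVVV

Term n consists of 2n S's, followed by 2n+2 R's, followed by 3n V's (n = 1, 2, …).
For term 7, n = 7, so the run lengths are 14, 16, 21.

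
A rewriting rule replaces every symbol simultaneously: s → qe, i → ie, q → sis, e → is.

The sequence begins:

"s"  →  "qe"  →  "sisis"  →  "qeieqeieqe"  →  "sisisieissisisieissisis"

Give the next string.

qeieqeieqeieisieqeqeieqeieqeieisieqeqeieqeieqe

Applying the rule to each of the 23 symbols of sisisieissisisieissisis gives the pieces qe ie qe ie qe ie is ie qe qe ie qe ie qe ie is ie qe qe ie qe ie qe, which concatenate to the answer.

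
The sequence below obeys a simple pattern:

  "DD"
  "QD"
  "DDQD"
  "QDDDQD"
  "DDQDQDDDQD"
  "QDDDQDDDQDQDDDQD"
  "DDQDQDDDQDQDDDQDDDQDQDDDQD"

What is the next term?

QDDDQDDDQDQDDDQDDDQDQDDDQDQDDDQDDDQDQDDDQD

From term 3 onward, concatenate the second-to-last term with the last: DD·QD = DDQD, QD·DDQD = QDDDQD, …
The next term joins QDDDQDDDQDQDDDQD and DDQDQDDDQDQDDDQDDDQDQDDDQD.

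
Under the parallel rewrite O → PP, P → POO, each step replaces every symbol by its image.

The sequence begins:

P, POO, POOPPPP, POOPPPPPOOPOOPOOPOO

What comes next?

Rewriting the 19 symbols of POOPPPPPOOPOOPOOPOO one by one yields POO PP PP POO POO POO POO POO PP PP POO PP PP POO PP PP POO PP PP; concatenated:

POOPPPPPOOPOOPOOPOOPOOPPPPPOOPPPPPOOPPPPPOOPPPP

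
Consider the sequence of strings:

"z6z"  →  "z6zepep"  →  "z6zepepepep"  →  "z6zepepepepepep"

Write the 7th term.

Every step adds epep to the end: s(k+1) = s(k)·epep.
From z6zepepepepepep, 3 further steps: z6zepepepepepep → z6zepepepepepepepep → z6zepepepepepepepepepep → (answer).

z6zepepepepepepepepepepepep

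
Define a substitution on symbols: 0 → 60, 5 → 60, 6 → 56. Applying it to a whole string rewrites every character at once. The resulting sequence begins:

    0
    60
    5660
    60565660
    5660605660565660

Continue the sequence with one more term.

60565660566060565660605660565660

φ(5660605660565660) expands symbol-by-symbol to 60 56 56 60 56 60 60 56 56 60 60 56 60 56 56 60; joining the 16 pieces gives the next term.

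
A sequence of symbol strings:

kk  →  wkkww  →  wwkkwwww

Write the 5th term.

s(k+1) = w·s(k)·ww, so each term gains w as a prefix and ww as a suffix.
From wwkkwwww, 2 further steps: wwkkwwww → wwwkkwwwwww → (answer).

wwwwkkwwwwwwww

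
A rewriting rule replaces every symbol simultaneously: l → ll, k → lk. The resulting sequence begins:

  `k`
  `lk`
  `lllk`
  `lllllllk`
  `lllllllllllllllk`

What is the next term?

Replace each of the 16 characters of lllllllllllllllk in place — ll ll ll ll ll ll ll ll ll ll ll ll ll ll ll lk — and concatenate.

lllllllllllllllllllllllllllllllk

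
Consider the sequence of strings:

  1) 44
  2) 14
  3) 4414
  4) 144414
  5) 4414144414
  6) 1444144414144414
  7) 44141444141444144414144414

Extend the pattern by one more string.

144414441414441444141444141444144414144414

This is a Fibonacci-style word recurrence s(k) = s(k−2)·s(k−1): e.g. 44·14 = 4414.
The next term joins 1444144414144414 and 44141444141444144414144414.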